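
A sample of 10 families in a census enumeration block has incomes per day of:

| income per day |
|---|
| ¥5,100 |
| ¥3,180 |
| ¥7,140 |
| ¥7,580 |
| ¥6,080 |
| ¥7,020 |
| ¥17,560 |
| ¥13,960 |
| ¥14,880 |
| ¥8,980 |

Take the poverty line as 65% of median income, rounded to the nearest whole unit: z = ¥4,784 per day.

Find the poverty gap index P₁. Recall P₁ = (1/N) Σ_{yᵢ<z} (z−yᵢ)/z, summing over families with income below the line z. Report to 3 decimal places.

Poor units: ¥3,180 (q = 1 of N = 10).
Gap ratios (z−y)/z: (4784−3180)/4784 = 0.3353.
Σ = 0.335284. Dividing by the full population N = 10 gives P₁ = 0.034.

0.034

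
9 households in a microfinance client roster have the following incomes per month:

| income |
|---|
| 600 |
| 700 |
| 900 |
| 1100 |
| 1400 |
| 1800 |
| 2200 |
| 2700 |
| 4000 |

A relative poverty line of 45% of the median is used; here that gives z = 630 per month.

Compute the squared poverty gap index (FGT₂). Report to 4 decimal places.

0.0003

Incomes under z: 600 (q = 1 of N = 9).
Normalized shortfalls: (630−600)/630 = 0.0476.
Squared: 0.0023.
Sum = 0.002268; P₂ = 0.002268 / 9 = 0.0003.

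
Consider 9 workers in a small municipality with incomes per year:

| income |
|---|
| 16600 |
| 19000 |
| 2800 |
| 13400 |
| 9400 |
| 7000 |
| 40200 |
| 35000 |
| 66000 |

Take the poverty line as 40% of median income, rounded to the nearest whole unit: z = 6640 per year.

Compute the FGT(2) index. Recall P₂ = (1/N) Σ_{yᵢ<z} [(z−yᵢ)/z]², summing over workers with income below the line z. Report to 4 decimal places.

0.0372

Below z: 2800 (q = 1 of N = 9).
Shortfall ratios: (6640−2800)/6640 = 0.5783.
Squared: 0.3344.
Sum = 0.334446; P₂ = 0.334446 / 9 = 0.0372.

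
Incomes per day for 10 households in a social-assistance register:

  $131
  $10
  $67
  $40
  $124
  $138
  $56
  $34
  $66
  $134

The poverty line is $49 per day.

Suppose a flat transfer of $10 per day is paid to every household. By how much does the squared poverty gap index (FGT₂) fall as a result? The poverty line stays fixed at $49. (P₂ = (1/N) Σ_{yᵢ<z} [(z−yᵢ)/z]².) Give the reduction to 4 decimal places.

Before: below the line — $10, $34, $40; squared poverty gap index (FGT₂) = 0.076093.
After the $10 transfer: below the line — $20, $44; squared poverty gap index (FGT₂) = 0.036068.
Reduction = 0.076093 − 0.036068 = 0.0400.

0.0400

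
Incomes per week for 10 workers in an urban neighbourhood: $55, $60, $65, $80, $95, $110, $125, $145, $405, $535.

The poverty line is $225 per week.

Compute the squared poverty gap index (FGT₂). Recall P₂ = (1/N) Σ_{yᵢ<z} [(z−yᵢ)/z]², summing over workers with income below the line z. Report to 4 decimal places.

0.2949

Below z: $55, $60, $65, $80, $95, $110, $125, $145 (q = 8 of N = 10).
Normalized shortfalls: (225−55)/225 = 0.7556; (225−60)/225 = 0.7333; (225−65)/225 = 0.7111; (225−80)/225 = 0.6444; (225−95)/225 = 0.5778; (225−110)/225 = 0.5111; (225−125)/225 = 0.4444; (225−145)/225 = 0.3556.
Squared: 0.5709; 0.5378; 0.5057; 0.4153; 0.3338; 0.2612; 0.1975; 0.1264.
Sum = 2.948642; P₂ = 2.948642 / 10 = 0.2949.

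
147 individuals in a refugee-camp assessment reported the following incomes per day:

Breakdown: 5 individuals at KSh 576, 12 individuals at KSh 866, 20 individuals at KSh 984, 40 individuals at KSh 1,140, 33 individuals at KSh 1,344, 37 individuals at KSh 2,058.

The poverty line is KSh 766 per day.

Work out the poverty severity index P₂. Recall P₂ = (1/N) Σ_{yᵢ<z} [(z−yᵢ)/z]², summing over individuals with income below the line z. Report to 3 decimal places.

Poor units: 5×KSh 576 (q = 5 of N = 147).
Normalized shortfalls: (766−576)/766 = 0.2480 (×5).
Squared: 0.0615 (×5).
Sum = 0.307624; P₂ = 0.307624 / 147 = 0.002.

0.002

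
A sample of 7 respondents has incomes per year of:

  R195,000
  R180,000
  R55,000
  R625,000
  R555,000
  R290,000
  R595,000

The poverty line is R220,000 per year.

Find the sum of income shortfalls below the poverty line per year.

R230,000

Incomes under z: R55,000, R180,000, R195,000 (q = 3 of N = 7).
Individual gaps: 220000−55000 = 165000; 220000−180000 = 40000; 220000−195000 = 25000.
Aggregate gap = R230,000.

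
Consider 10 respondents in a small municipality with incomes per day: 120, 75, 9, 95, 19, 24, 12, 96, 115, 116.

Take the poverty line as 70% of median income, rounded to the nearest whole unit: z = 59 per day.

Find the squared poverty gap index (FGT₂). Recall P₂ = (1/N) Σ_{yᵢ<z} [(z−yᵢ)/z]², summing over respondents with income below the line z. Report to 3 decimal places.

0.216

Incomes under z: 9, 12, 19, 24 (q = 4 of N = 10).
Relative gaps: (59−9)/59 = 0.8475; (59−12)/59 = 0.7966; (59−19)/59 = 0.6780; (59−24)/59 = 0.5932.
Squared: 0.7182; 0.6346; 0.4596; 0.3519.
Sum = 2.164321; P₂ = 2.164321 / 10 = 0.216.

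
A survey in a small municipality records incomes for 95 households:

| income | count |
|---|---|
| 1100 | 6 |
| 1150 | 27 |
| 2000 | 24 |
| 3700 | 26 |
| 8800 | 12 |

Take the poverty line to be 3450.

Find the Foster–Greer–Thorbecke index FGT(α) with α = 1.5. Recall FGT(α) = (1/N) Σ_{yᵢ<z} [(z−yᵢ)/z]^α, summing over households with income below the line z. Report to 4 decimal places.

Incomes under z: 6×1100, 27×1150, 24×2000 (q = 57 of N = 95).
Shortfall ratios: (3450−1100)/3450 = 0.6812 (×6); (3450−1150)/3450 = 0.6667 (×27); (3450−2000)/3450 = 0.4203 (×24).
Raised to α = 1.5: 0.56218 (×6); 0.54433 (×27); 0.27247 (×24).
Sum = 24.609351; FGT(1.5) = 24.609351 / 95 = 0.2590.

0.2590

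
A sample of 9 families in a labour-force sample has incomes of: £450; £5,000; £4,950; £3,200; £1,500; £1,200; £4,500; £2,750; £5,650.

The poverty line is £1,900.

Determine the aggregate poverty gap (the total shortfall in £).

Below z: £450, £1,200, £1,500 (q = 3 of N = 9).
Individual gaps: 1900−450 = 1450; 1900−1200 = 700; 1900−1500 = 400.
Aggregate gap = £2,550.

£2,550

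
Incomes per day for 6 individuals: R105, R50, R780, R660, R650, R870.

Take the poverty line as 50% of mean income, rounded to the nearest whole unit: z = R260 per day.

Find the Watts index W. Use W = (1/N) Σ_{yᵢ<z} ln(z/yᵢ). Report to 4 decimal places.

Incomes under z: R50, R105 (q = 2 of N = 6).
ln(z/y) terms: ln(260/50) = 1.6487; ln(260/105) = 0.9067.
W = 2.555380 / 6 = 0.4259.

0.4259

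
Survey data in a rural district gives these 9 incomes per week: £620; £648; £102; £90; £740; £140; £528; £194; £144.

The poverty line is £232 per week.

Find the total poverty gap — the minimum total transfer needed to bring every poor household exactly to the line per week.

Below z: £90, £102, £140, £144, £194 (q = 5 of N = 9).
Individual gaps: 232−90 = 142; 232−102 = 130; 232−140 = 92; 232−144 = 88; 232−194 = 38.
Aggregate gap = £490.

£490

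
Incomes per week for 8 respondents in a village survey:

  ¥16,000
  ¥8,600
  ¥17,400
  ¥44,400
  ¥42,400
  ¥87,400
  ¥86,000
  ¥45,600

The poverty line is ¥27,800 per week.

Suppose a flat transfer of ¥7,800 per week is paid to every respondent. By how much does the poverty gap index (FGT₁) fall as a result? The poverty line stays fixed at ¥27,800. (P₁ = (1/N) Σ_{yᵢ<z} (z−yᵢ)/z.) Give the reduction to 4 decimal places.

Before: below the line — ¥8,600, ¥16,000, ¥17,400; poverty gap index (FGT₁) = 0.186151.
After the ¥7,800 transfer: below the line — ¥16,400, ¥23,800, ¥25,200; poverty gap index (FGT₁) = 0.080935.
Reduction = 0.186151 − 0.080935 = 0.1052.

0.1052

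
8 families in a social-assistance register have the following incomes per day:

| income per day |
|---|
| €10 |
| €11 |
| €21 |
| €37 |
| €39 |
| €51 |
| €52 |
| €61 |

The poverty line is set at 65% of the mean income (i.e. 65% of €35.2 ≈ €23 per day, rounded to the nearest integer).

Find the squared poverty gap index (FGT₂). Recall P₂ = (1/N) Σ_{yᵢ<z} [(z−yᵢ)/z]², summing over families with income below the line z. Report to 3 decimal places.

Below the line: €10, €11, €21 (q = 3 of N = 8).
Gap ratios (z−y)/z: (23−10)/23 = 0.5652; (23−11)/23 = 0.5217; (23−21)/23 = 0.0870.
Squared: 0.3195; 0.2722; 0.0076.
Sum = 0.599244; P₂ = 0.599244 / 8 = 0.075.

0.075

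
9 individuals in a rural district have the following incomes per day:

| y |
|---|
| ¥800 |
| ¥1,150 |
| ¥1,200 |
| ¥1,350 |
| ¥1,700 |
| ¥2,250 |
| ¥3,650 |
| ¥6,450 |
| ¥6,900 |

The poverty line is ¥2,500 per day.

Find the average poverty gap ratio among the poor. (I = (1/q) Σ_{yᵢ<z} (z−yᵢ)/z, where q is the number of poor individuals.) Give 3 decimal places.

0.437

Below the line: ¥800, ¥1,150, ¥1,200, ¥1,350, ¥1,700, ¥2,250 (q = 6 of N = 9).
Relative gaps: 0.6800, 0.5400, 0.5200, 0.4600, 0.3200, 0.1000; sum = 2.620000.
I averages over the q = 6 poor units only: 2.620000 / 6 = 0.437.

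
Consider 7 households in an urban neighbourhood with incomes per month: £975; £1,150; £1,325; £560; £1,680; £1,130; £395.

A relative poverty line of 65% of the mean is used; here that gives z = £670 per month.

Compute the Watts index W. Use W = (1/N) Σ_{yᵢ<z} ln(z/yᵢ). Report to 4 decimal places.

0.1011

Below the line: £395, £560 (q = 2 of N = 7).
Log gaps: ln(670/395) = 0.5284; ln(670/560) = 0.1793.
W = 0.707733 / 7 = 0.1011.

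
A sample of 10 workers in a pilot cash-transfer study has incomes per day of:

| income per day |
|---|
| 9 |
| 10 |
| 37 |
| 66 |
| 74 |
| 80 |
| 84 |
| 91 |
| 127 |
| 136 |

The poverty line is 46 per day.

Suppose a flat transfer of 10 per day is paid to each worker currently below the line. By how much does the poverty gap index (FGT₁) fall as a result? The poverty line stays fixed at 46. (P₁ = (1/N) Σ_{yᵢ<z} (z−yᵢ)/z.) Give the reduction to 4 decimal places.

0.0630

Before: below the line — 9, 10, 37; poverty gap index (FGT₁) = 0.178261.
After the 10 transfer: below the line — 19, 20; poverty gap index (FGT₁) = 0.115217.
Reduction = 0.178261 − 0.115217 = 0.0630.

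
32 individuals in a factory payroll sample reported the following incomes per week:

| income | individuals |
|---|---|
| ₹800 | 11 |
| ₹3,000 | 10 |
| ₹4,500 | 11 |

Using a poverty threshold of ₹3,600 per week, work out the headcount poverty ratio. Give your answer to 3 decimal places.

21 of the 32 individuals have income below ₹3,600.
H = 21/32 = 0.656.

0.656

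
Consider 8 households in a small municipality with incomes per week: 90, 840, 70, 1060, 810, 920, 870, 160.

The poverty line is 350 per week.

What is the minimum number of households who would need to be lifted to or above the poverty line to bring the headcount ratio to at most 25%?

1

Currently q = 3 of N = 8 are below the line (H = 0.375).
A headcount ratio of at most 25% allows at most ⌊0.25 × 8⌋ = 2 poor households.
So at least 3 − 2 = 1 must be lifted.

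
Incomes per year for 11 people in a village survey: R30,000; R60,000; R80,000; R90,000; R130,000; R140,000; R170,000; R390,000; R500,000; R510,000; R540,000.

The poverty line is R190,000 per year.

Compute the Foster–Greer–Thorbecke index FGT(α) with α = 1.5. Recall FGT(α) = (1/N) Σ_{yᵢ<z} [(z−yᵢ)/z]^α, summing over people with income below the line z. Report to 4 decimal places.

0.2280

Below z: R30,000, R60,000, R80,000, R90,000, R130,000, R140,000, R170,000 (q = 7 of N = 11).
Shortfall ratios: (190000−30000)/190000 = 0.8421; (190000−60000)/190000 = 0.6842; (190000−80000)/190000 = 0.5789; (190000−90000)/190000 = 0.5263; (190000−130000)/190000 = 0.3158; (190000−140000)/190000 = 0.2632; (190000−170000)/190000 = 0.1053.
Raised to α = 1.5: 0.77277; 0.56596; 0.44051; 0.38183; 0.17746; 0.13500; 0.03415.
Sum = 2.507677; FGT(1.5) = 2.507677 / 11 = 0.2280.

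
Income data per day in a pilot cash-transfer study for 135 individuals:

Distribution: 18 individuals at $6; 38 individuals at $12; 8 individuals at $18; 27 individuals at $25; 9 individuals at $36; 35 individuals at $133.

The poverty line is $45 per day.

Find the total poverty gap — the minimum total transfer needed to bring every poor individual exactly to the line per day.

Incomes under z: 18×$6, 38×$12, 8×$18, 27×$25, 9×$36 (q = 100 of N = 135).
Individual gaps: 18×(45−6) = 702; 38×(45−12) = 1254; 8×(45−18) = 216; 27×(45−25) = 540; 9×(45−36) = 81.
Aggregate gap = $2,793.

$2,793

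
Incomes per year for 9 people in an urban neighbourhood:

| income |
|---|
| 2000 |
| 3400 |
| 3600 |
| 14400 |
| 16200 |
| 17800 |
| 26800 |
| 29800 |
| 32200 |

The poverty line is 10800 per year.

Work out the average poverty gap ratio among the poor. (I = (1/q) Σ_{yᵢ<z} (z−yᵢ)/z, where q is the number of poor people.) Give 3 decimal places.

0.722

Poor units: 2000, 3400, 3600 (q = 3 of N = 9).
Relative gaps: 0.8148, 0.6852, 0.6667; sum = 2.166667.
The income-gap ratio divides by q (the poor only): 2.166667 / 3 = 0.722.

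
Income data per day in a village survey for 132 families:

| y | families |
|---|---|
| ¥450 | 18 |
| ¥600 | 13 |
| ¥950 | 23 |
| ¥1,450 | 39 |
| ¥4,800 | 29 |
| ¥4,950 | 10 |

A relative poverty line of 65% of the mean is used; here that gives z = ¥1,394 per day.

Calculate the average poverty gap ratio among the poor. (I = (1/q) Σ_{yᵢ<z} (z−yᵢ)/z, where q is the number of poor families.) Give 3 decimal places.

0.499

Incomes under z: 18×¥450, 13×¥600, 23×¥950 (q = 54 of N = 132).
Relative gaps: 0.6772 (×18), 0.5696 (×13), 0.3185 (×23); sum = 26.919656.
I averages over the q = 54 poor units only: 26.919656 / 54 = 0.499.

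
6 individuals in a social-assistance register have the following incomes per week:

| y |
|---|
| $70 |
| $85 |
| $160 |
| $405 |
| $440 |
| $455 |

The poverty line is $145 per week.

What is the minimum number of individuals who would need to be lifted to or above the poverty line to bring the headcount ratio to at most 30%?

Currently q = 2 of N = 6 are below the line (H = 0.333).
A headcount ratio of at most 30% allows at most ⌊0.30 × 6⌋ = 1 poor individuals.
So at least 2 − 1 = 1 must be lifted.

1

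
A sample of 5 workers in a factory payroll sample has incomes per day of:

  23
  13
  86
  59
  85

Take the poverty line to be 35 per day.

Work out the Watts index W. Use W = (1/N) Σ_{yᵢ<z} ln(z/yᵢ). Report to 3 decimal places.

Poor units: 13, 23 (q = 2 of N = 5).
Log shortfalls: ln(35/13) = 0.9904; ln(35/23) = 0.4199.
W = 1.410253 / 5 = 0.282.

0.282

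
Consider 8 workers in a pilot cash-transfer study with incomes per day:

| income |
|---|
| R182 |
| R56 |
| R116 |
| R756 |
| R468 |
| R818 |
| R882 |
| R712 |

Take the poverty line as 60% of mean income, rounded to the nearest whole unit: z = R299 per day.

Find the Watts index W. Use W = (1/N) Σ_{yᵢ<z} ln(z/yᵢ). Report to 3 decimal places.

0.390

Incomes under z: R56, R116, R182 (q = 3 of N = 8).
Log shortfalls: ln(299/56) = 1.6751; ln(299/116) = 0.9469; ln(299/182) = 0.4964.
W = 3.118382 / 8 = 0.390.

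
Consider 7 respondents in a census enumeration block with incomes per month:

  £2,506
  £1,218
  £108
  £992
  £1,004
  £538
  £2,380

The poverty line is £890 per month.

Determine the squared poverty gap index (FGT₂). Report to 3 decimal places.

Poor units: £108, £538 (q = 2 of N = 7).
Shortfall ratios: (890−108)/890 = 0.8787; (890−538)/890 = 0.3955.
Squared: 0.7720; 0.1564.
Sum = 0.928453; P₂ = 0.928453 / 7 = 0.133.

0.133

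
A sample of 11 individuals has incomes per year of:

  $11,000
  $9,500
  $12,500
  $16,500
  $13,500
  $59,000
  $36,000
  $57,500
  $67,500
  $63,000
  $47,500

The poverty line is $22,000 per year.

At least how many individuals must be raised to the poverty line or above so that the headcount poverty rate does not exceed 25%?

5 of the 11 individuals are poor, so H = 5/11 = 0.455.
A headcount ratio of at most 25% allows at most ⌊0.25 × 11⌋ = 2 poor individuals.
So at least 5 − 2 = 3 must be lifted.

3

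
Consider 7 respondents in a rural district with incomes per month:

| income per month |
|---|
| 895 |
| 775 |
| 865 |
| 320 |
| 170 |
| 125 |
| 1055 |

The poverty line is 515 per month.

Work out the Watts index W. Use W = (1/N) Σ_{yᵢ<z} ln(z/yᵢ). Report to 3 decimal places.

0.429

Incomes under z: 125, 170, 320 (q = 3 of N = 7).
Log gaps: ln(515/125) = 1.4159; ln(515/170) = 1.1084; ln(515/320) = 0.4758.
W = 3.000068 / 7 = 0.429.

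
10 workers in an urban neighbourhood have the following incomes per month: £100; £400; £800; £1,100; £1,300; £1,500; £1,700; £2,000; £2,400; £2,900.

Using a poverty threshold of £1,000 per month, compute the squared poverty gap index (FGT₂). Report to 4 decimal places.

Poor units: £100, £400, £800 (q = 3 of N = 10).
Gap ratios (z−y)/z: (1000−100)/1000 = 0.9000; (1000−400)/1000 = 0.6000; (1000−800)/1000 = 0.2000.
Squared: 0.8100; 0.3600; 0.0400.
Sum = 1.210000; P₂ = 1.210000 / 10 = 0.1210.

0.1210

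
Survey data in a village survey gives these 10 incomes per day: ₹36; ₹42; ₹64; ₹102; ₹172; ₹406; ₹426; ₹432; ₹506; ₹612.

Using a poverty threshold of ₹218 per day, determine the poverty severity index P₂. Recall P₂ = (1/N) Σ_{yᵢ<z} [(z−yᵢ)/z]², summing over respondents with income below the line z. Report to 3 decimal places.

0.218

Below the line: ₹36, ₹42, ₹64, ₹102, ₹172 (q = 5 of N = 10).
Gap ratios (z−y)/z: (218−36)/218 = 0.8349; (218−42)/218 = 0.8073; (218−64)/218 = 0.7064; (218−102)/218 = 0.5321; (218−172)/218 = 0.2110.
Squared: 0.6970; 0.6518; 0.4990; 0.2831; 0.0445.
Sum = 2.175490; P₂ = 2.175490 / 10 = 0.218.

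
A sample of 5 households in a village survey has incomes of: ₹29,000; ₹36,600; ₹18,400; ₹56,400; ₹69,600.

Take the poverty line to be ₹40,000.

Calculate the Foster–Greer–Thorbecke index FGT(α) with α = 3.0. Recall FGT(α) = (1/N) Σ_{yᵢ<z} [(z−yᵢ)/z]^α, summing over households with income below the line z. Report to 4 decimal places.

0.0358

Below z: ₹18,400, ₹29,000, ₹36,600 (q = 3 of N = 5).
Gap ratios (z−y)/z: (40000−18400)/40000 = 0.5400; (40000−29000)/40000 = 0.2750; (40000−36600)/40000 = 0.0850.
Raised to α = 3.0: 0.15746; 0.02080; 0.00061.
Sum = 0.178875; FGT(3.0) = 0.178875 / 5 = 0.0358.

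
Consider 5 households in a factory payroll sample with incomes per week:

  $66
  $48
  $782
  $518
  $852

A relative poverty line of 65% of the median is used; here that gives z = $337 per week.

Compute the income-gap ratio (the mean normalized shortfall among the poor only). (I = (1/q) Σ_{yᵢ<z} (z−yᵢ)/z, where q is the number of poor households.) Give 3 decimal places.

Poor units: $48, $66 (q = 2 of N = 5).
Shortfall ratios (z−y)/z: 0.8576, 0.8042; sum = 1.661721.
The income-gap ratio divides by q (the poor only): 1.661721 / 2 = 0.831.

0.831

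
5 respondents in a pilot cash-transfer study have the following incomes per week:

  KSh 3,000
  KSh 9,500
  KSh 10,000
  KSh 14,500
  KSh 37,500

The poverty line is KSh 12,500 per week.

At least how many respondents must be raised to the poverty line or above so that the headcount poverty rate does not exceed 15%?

3 of the 5 respondents are poor, so H = 3/5 = 0.600.
A headcount ratio of at most 15% allows at most ⌊0.15 × 5⌋ = 0 poor respondents.
So at least 3 − 0 = 3 must be lifted.

3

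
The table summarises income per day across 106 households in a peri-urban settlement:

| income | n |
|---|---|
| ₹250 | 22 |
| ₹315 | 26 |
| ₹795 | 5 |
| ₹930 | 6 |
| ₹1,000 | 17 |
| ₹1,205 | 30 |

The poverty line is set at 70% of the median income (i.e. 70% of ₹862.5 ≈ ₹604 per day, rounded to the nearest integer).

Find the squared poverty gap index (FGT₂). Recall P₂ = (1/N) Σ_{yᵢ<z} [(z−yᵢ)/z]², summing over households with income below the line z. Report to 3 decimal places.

0.127

Below the line: 22×₹250, 26×₹315 (q = 48 of N = 106).
Relative gaps: (604−250)/604 = 0.5861 (×22); (604−315)/604 = 0.4785 (×26).
Squared: 0.3435 (×22); 0.2289 (×26).
Sum = 13.509545; P₂ = 13.509545 / 106 = 0.127.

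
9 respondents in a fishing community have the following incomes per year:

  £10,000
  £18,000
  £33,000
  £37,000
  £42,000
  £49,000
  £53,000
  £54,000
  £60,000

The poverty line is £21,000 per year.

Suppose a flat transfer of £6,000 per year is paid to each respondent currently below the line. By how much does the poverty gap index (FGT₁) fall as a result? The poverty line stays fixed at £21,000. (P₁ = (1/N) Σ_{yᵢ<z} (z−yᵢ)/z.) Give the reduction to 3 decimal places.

0.048

Before: below the line — £10,000, £18,000; poverty gap index (FGT₁) = 0.07407.
After the £6,000 transfer: below the line — £16,000; poverty gap index (FGT₁) = 0.02646.
Reduction = 0.07407 − 0.02646 = 0.048.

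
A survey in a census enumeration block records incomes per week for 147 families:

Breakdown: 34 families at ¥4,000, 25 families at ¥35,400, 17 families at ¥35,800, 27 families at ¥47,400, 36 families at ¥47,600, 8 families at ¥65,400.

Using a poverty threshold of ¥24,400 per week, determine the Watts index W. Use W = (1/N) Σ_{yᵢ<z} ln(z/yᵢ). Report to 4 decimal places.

0.4182

Poor units: 34×¥4,000 (q = 34 of N = 147).
Log shortfalls: ln(24400/4000) = 1.8083 (×34).
W = 61.481818 / 147 = 0.4182.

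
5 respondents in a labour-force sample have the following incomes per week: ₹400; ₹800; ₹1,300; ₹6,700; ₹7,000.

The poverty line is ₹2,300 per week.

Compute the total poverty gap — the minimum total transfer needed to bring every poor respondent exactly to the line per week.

Below z: ₹400, ₹800, ₹1,300 (q = 3 of N = 5).
Individual gaps: 2300−400 = 1900; 2300−800 = 1500; 2300−1300 = 1000.
Aggregate gap = ₹4,400.

₹4,400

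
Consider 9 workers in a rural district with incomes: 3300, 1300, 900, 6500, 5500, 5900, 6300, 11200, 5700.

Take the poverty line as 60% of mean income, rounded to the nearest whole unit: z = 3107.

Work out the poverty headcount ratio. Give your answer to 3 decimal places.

0.222

2 of the 9 workers have income below 3107.
H = 2/9 = 0.222.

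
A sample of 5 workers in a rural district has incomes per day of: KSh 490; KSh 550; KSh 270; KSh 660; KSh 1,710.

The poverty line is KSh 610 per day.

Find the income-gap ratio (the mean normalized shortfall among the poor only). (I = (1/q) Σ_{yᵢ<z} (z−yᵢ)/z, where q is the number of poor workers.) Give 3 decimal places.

0.284

Poor units: KSh 270, KSh 490, KSh 550 (q = 3 of N = 5).
Shortfall ratios (z−y)/z: 0.5574, 0.1967, 0.0984; sum = 0.852459.
I averages over the q = 3 poor units only: 0.852459 / 3 = 0.284.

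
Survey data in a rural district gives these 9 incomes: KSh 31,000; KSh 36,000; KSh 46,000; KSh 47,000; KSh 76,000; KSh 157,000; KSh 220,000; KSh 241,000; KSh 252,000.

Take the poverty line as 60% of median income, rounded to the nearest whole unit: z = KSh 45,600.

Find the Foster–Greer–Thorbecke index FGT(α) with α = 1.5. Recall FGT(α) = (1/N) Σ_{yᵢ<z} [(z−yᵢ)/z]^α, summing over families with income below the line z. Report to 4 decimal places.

Below z: KSh 31,000, KSh 36,000 (q = 2 of N = 9).
Relative gaps: (45600−31000)/45600 = 0.3202; (45600−36000)/45600 = 0.2105.
Raised to α = 1.5: 0.18117; 0.09660.
Sum = 0.277764; FGT(1.5) = 0.277764 / 9 = 0.0309.

0.0309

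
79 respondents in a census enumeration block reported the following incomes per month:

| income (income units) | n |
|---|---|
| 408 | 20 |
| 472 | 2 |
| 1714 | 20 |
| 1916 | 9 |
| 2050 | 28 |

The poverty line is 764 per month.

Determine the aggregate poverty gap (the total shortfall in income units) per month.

7704

Poor units: 20×408, 2×472 (q = 22 of N = 79).
Individual gaps: 20×(764−408) = 7120; 2×(764−472) = 584.
Aggregate gap = 7704.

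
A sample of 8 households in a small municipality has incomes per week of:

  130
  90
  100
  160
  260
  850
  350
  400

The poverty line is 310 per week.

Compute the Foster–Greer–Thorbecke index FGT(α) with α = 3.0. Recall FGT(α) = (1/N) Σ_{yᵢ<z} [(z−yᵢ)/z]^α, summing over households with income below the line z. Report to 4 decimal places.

0.1227

Poor units: 90, 100, 130, 160, 260 (q = 5 of N = 8).
Gap ratios (z−y)/z: (310−90)/310 = 0.7097; (310−100)/310 = 0.6774; (310−130)/310 = 0.5806; (310−160)/310 = 0.4839; (310−260)/310 = 0.1613.
Raised to α = 3.0: 0.35742; 0.31087; 0.19576; 0.11329; 0.00420.
Sum = 0.981538; FGT(3.0) = 0.981538 / 8 = 0.1227.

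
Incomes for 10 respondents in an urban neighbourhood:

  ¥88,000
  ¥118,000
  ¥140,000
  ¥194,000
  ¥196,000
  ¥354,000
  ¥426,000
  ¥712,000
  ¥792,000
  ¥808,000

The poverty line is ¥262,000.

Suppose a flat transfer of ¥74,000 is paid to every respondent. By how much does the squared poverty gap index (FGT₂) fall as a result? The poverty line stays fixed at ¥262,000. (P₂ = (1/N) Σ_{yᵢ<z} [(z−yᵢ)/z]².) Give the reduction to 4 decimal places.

0.0840

Before: below the line — ¥88,000, ¥118,000, ¥140,000, ¥194,000, ¥196,000; squared poverty gap index (FGT₂) = 0.109079.
After the ¥74,000 transfer: below the line — ¥162,000, ¥192,000, ¥214,000; squared poverty gap index (FGT₂) = 0.025063.
Reduction = 0.109079 − 0.025063 = 0.0840.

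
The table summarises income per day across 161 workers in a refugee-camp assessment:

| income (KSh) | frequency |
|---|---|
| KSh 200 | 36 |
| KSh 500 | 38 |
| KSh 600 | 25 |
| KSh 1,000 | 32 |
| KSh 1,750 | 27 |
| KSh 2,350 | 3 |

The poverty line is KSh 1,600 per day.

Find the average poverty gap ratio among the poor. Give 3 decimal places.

Below the line: 36×KSh 200, 38×KSh 500, 25×KSh 600, 32×KSh 1,000 (q = 131 of N = 161).
Shortfall ratios (z−y)/z: 0.8750 (×36), 0.6875 (×38), 0.6250 (×25), 0.3750 (×32); sum = 85.250000.
I averages over the q = 131 poor units only: 85.250000 / 131 = 0.651.

0.651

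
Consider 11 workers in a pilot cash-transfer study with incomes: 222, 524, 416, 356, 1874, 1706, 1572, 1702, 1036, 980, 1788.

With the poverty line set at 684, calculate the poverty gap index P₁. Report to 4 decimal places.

0.1619

Poor units: 222, 356, 416, 524 (q = 4 of N = 11).
Normalized shortfalls: (684−222)/684 = 0.6754; (684−356)/684 = 0.4795; (684−416)/684 = 0.3918; (684−524)/684 = 0.2339.
Σ = 1.780702. Dividing by the full population N = 11 gives P₁ = 0.1619.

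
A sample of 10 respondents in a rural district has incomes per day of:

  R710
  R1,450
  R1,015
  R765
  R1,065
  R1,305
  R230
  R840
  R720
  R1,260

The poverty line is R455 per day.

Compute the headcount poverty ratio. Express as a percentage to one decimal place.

10.0%

1 of the 10 respondents have income below R455.
H = 1/10 = 10.0%.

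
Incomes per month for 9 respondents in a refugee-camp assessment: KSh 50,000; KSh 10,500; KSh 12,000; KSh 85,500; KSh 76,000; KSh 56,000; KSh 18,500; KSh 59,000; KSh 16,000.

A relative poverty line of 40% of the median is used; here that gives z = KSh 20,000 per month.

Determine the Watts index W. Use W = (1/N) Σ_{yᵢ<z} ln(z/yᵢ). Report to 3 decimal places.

0.162

Below the line: KSh 10,500, KSh 12,000, KSh 16,000, KSh 18,500 (q = 4 of N = 9).
ln(z/y) terms: ln(20000/10500) = 0.6444; ln(20000/12000) = 0.5108; ln(20000/16000) = 0.2231; ln(20000/18500) = 0.0780.
W = 1.456288 / 9 = 0.162.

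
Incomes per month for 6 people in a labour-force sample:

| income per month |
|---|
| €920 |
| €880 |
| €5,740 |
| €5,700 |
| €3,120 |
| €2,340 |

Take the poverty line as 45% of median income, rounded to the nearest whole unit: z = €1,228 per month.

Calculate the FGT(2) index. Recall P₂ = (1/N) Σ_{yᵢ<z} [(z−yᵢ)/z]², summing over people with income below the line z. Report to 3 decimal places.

0.024

Below the line: €880, €920 (q = 2 of N = 6).
Relative gaps: (1228−880)/1228 = 0.2834; (1228−920)/1228 = 0.2508.
Squared: 0.0803; 0.0629.
Sum = 0.143216; P₂ = 0.143216 / 6 = 0.024.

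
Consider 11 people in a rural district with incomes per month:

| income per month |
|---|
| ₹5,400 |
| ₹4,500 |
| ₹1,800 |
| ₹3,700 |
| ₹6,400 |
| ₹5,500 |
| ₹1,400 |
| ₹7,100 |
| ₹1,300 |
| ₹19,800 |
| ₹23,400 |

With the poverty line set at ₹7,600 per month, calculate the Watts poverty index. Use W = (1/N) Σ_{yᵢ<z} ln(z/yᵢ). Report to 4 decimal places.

0.6406

Below z: ₹1,300, ₹1,400, ₹1,800, ₹3,700, ₹4,500, ₹5,400, ₹5,500, ₹6,400, ₹7,100 (q = 9 of N = 11).
ln(z/y) terms: ln(7600/1300) = 1.7658; ln(7600/1400) = 1.6917; ln(7600/1800) = 1.4404; ln(7600/3700) = 0.7198; ln(7600/4500) = 0.5241; ln(7600/5400) = 0.3417; ln(7600/5500) = 0.3234; ln(7600/6400) = 0.1719; ln(7600/7100) = 0.0681.
W = 7.046761 / 11 = 0.6406.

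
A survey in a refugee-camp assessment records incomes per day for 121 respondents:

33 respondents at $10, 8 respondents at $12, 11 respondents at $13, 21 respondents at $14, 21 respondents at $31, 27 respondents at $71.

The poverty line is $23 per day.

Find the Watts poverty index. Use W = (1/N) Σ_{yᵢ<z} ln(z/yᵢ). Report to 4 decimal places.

0.4082

Incomes under z: 33×$10, 8×$12, 11×$13, 21×$14 (q = 73 of N = 121).
Log shortfalls: ln(23/10) = 0.8329 (×33); ln(23/12) = 0.6506 (×8); ln(23/13) = 0.5705 (×11); ln(23/14) = 0.4964 (×21).
W = 49.391870 / 121 = 0.4082.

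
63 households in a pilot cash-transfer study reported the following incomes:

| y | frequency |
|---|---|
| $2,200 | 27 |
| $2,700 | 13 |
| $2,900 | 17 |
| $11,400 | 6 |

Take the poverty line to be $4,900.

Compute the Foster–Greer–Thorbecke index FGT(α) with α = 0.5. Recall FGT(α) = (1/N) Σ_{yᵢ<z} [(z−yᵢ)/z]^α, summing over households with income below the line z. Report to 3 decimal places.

Below the line: 27×$2,200, 13×$2,700, 17×$2,900 (q = 57 of N = 63).
Relative gaps: (4900−2200)/4900 = 0.5510 (×27); (4900−2700)/4900 = 0.4490 (×13); (4900−2900)/4900 = 0.4082 (×17).
Raised to α = 0.5: 0.74231 (×27); 0.67006 (×13); 0.63888 (×17).
Sum = 39.613976; FGT(0.5) = 39.613976 / 63 = 0.629.

0.629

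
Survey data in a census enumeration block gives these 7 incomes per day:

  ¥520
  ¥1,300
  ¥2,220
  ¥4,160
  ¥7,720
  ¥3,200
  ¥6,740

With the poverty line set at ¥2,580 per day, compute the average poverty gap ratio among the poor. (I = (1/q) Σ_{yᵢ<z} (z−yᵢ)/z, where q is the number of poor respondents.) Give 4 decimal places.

0.4780

Below the line: ¥520, ¥1,300, ¥2,220 (q = 3 of N = 7).
Shortfall ratios (z−y)/z: 0.7984, 0.4961, 0.1395; sum = 1.434109.
I averages over the q = 3 poor units only: 1.434109 / 3 = 0.4780.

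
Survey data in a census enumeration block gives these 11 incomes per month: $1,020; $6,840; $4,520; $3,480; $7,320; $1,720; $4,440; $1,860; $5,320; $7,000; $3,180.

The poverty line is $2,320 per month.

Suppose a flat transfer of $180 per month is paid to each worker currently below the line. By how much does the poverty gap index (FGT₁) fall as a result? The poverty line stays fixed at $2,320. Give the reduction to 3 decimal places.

0.021

Before: below the line — $1,020, $1,720, $1,860; poverty gap index (FGT₁) = 0.09248.
After the $180 transfer: below the line — $1,200, $1,900, $2,040; poverty gap index (FGT₁) = 0.07132.
Reduction = 0.09248 − 0.07132 = 0.021.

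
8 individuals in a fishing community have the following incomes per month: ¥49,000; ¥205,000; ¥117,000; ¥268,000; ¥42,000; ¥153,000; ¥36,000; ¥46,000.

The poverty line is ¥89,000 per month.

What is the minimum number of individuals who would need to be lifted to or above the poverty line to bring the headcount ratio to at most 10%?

4

Currently q = 4 of N = 8 are below the line (H = 0.500).
A headcount ratio of at most 10% allows at most ⌊0.10 × 8⌋ = 0 poor individuals.
So at least 4 − 0 = 4 must be lifted.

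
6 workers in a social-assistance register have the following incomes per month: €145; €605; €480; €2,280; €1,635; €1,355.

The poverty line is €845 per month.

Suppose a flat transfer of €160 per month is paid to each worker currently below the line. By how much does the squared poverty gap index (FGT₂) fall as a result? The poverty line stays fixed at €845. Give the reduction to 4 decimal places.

0.0795

Before: below the line — €145, €480, €605; squared poverty gap index (FGT₂) = 0.158917.
After the €160 transfer: below the line — €305, €640, €765; squared poverty gap index (FGT₂) = 0.079368.
Reduction = 0.158917 − 0.079368 = 0.0795.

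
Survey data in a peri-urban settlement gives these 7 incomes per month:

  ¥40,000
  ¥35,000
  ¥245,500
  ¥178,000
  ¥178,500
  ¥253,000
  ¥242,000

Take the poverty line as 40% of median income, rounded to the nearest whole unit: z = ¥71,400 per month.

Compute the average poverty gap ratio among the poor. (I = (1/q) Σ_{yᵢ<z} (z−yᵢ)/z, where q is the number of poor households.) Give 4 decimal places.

0.4748

Poor units: ¥35,000, ¥40,000 (q = 2 of N = 7).
Relative gaps: 0.5098, 0.4398; sum = 0.949580.
I averages over the q = 2 poor units only: 0.949580 / 2 = 0.4748.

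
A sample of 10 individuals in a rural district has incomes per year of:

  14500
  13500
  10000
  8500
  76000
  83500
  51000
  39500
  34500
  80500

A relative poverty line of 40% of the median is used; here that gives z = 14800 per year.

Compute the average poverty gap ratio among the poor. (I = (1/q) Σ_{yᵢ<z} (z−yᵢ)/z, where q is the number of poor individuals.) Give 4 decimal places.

0.2145

Below z: 8500, 10000, 13500, 14500 (q = 4 of N = 10).
Relative gaps: 0.4257, 0.3243, 0.0878, 0.0203; sum = 0.858108.
I averages over the q = 4 poor units only: 0.858108 / 4 = 0.2145.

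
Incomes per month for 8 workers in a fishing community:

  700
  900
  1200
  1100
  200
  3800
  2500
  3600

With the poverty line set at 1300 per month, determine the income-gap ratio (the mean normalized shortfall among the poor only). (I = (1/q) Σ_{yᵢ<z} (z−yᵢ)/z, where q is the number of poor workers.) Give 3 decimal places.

Incomes under z: 200, 700, 900, 1100, 1200 (q = 5 of N = 8).
Relative gaps: 0.8462, 0.4615, 0.3077, 0.1538, 0.0769; sum = 1.846154.
The income-gap ratio divides by q (the poor only): 1.846154 / 5 = 0.369.

0.369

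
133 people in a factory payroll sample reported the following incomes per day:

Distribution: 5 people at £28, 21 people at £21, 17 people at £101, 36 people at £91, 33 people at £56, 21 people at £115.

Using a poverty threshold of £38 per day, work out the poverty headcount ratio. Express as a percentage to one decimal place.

19.5%

26 of the 133 people have income below £38.
H = 26/133 = 19.5%.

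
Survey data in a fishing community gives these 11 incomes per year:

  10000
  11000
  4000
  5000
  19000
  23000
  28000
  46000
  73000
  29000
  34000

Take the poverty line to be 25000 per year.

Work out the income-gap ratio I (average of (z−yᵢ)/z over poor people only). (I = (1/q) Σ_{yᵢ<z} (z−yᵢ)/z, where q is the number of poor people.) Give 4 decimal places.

Incomes under z: 4000, 5000, 10000, 11000, 19000, 23000 (q = 6 of N = 11).
Shortfall ratios (z−y)/z: 0.8400, 0.8000, 0.6000, 0.5600, 0.2400, 0.0800; sum = 3.120000.
The income-gap ratio divides by q (the poor only): 3.120000 / 6 = 0.5200.

0.5200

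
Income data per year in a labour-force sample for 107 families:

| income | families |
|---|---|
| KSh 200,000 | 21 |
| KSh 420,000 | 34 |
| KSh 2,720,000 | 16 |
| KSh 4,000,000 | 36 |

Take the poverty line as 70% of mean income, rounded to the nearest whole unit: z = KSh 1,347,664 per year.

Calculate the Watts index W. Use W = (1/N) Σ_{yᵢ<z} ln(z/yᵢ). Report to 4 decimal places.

Incomes under z: 21×KSh 200,000, 34×KSh 420,000 (q = 55 of N = 107).
Log gaps: ln(1347664/200000) = 1.9078 (×21); ln(1347664/420000) = 1.1659 (×34).
W = 79.703715 / 107 = 0.7449.

0.7449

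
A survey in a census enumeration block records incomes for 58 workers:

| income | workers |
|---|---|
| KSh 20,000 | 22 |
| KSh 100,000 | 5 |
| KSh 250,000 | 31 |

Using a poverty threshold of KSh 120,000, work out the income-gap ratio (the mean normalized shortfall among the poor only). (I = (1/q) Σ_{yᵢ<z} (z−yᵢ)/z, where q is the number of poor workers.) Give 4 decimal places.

0.7099

Below z: 22×KSh 20,000, 5×KSh 100,000 (q = 27 of N = 58).
Shortfall ratios (z−y)/z: 0.8333 (×22), 0.1667 (×5); sum = 19.166667.
The income-gap ratio divides by q (the poor only): 19.166667 / 27 = 0.7099.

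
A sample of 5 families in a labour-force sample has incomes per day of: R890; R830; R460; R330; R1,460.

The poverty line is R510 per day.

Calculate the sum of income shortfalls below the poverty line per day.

R230

Incomes under z: R330, R460 (q = 2 of N = 5).
Individual gaps: 510−330 = 180; 510−460 = 50.
Aggregate gap = R230.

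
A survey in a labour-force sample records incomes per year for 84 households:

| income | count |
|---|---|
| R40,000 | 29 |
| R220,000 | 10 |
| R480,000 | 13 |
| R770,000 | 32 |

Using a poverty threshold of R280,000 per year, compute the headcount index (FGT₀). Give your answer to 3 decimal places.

39 of the 84 households have income below R280,000.
H = 39/84 = 0.464.

0.464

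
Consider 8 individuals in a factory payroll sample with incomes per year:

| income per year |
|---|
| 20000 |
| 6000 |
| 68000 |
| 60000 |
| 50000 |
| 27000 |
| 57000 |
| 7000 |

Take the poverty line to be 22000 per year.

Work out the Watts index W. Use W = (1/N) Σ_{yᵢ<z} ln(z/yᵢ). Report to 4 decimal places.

0.3175

Incomes under z: 6000, 7000, 20000 (q = 3 of N = 8).
Log gaps: ln(22000/6000) = 1.2993; ln(22000/7000) = 1.1451; ln(22000/20000) = 0.0953.
W = 2.539725 / 8 = 0.3175.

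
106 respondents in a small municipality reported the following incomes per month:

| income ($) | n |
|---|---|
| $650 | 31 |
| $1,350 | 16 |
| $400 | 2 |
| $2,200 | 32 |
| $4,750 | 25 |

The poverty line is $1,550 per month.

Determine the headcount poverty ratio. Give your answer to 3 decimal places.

49 of the 106 respondents have income below $1,550.
H = 49/106 = 0.462.

0.462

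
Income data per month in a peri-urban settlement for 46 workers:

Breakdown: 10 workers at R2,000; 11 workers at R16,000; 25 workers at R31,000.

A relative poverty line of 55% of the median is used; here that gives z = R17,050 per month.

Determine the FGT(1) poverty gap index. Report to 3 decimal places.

0.207

Poor units: 10×R2,000, 11×R16,000 (q = 21 of N = 46).
Normalized shortfalls: (17050−2000)/17050 = 0.8827 (×10); (17050−16000)/17050 = 0.0616 (×11).
Sum of shortfalls = 9.504399; P₁ averages over all N: 9.504399 / 46 = 0.207.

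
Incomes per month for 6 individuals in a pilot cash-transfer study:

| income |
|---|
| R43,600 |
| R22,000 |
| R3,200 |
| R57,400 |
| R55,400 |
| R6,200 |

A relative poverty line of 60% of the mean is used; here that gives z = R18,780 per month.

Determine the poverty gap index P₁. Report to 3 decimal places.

0.250

Poor units: R3,200, R6,200 (q = 2 of N = 6).
Relative gaps: (18780−3200)/18780 = 0.8296; (18780−6200)/18780 = 0.6699.
Sum of shortfalls = 1.499468; P₁ averages over all N: 1.499468 / 6 = 0.250.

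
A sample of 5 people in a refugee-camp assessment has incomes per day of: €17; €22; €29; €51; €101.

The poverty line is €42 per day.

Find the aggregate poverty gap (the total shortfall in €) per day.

€58

Incomes under z: €17, €22, €29 (q = 3 of N = 5).
Individual gaps: 42−17 = 25; 42−22 = 20; 42−29 = 13.
Aggregate gap = €58.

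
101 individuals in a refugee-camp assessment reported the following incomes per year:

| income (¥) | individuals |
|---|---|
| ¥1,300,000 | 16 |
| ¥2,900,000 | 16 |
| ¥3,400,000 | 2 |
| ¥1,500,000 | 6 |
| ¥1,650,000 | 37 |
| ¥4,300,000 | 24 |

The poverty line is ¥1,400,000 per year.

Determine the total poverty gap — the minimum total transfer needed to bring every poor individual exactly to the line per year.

¥1,600,000

Incomes under z: 16×¥1,300,000 (q = 16 of N = 101).
Individual gaps: 16×(1400000−1300000) = 1600000.
Aggregate gap = ¥1,600,000.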